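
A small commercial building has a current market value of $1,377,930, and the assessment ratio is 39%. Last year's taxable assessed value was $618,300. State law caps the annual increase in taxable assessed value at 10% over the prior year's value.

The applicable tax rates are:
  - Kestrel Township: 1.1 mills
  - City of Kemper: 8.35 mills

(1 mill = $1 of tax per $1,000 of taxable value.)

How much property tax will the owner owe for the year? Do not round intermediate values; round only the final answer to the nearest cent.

Uncapped assessed value = $1,377,930 × 0.39 = $537,392.7
Cap limit = $618,300 × 1.1 = $680,130
Taxable assessed value = min($537,392.7, $680,130) = $537,392.7 (cap does not bind)
Kestrel Township: $537,392.7 × 0.0011 = $591.13197
City of Kemper: $537,392.7 × 0.00835 = $4,487.229045
Total = $5,078.361015

$5,078.36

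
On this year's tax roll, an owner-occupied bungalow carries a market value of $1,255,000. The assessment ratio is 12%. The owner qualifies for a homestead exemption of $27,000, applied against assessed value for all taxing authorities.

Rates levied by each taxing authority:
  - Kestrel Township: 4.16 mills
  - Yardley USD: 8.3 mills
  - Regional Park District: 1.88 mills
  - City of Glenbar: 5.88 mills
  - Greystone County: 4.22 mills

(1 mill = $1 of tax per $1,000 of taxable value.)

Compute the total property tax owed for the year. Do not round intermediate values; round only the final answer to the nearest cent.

Assessed value = $1,255,000 × 0.12 = $150,600
Taxable value = $150,600 − $27,000 = $123,600
Kestrel Township: $123,600 × 0.00416 = $514.176
Yardley USD: $123,600 × 0.0083 = $1,025.88
Regional Park District: $123,600 × 0.00188 = $232.368
City of Glenbar: $123,600 × 0.00588 = $726.768
Greystone County: $123,600 × 0.00422 = $521.592
Total = $514.176 + $1,025.88 + $232.368 + $726.768 + $521.592 = $3,020.784

$3,020.78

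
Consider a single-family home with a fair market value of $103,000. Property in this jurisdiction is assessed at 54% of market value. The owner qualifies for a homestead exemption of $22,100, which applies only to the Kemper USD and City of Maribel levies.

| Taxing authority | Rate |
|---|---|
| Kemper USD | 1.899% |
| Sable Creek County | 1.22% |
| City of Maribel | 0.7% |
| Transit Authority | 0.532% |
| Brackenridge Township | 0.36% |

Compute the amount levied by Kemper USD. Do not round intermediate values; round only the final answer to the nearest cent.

$636.54

Assessed value = $103,000 × 0.54 = $55,620
Kemper USD taxable value = $55,620 − $22,100 = $33,520
Kemper USD levy = $33,520 × 0.01899 = $636.5448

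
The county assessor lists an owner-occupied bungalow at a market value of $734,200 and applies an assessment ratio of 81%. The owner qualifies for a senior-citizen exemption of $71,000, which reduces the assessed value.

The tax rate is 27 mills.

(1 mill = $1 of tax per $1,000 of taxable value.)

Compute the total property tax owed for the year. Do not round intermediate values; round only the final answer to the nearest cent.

Assessed value = $734,200 × 0.81 = $594,702
Taxable value = $594,702 − $71,000 = $523,702
Tax = $523,702 × 0.027 = $14,139.954

$14,139.95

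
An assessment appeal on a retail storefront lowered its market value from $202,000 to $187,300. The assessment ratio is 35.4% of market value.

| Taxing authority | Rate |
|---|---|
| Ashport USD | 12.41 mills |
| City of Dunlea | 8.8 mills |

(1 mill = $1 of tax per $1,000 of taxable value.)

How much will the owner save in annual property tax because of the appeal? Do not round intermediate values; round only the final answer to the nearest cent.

Old assessed value = $202,000 × 0.354 = $71,508
New assessed value = $187,300 × 0.354 = $66,304.2
Combined rate = 0.01241 + 0.0088 = 0.02121
Old tax = $71,508 × 0.02121 = $1,516.68468
New tax = $66,304.2 × 0.02121 = $1,406.312082
Reduction = $1,516.68468 − $1,406.312082 = $110.372598

$110.37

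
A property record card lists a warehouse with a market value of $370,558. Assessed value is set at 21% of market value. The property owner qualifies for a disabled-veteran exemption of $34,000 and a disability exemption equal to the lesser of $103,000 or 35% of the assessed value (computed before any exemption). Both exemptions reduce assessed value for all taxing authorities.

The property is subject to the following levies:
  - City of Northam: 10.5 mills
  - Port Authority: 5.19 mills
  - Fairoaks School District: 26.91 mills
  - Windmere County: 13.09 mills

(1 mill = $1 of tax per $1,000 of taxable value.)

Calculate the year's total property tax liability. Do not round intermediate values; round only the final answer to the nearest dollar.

$923

Assessed value = $370,558 × 0.21 = $77,817.18
Disability exemption = min($103,000, 35% × $77,817.18) = min($103,000, $27,236.013) = $27,236.013 (percentage binds)
Taxable value = $77,817.18 − $34,000 − $27,236.013 = $16,581.167
City of Northam: $16,581.167 × 0.0105 = $174.1022535
Port Authority: $16,581.167 × 0.00519 = $86.05625673
Fairoaks School District: $16,581.167 × 0.02691 = $446.19920397
Windmere County: $16,581.167 × 0.01309 = $217.04747603
Total = $923.40519023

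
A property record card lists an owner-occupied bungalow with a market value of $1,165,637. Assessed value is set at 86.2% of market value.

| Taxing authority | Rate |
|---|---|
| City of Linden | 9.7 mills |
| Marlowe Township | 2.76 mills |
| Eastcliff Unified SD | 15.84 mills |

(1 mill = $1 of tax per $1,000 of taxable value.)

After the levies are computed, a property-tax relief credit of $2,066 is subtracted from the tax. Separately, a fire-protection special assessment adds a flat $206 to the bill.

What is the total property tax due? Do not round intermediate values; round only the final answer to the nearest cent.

Assessed value = $1,165,637 × 0.862 = $1,004,779.094
City of Linden: $1,004,779.094 × 0.0097 = $9,746.3572118
Marlowe Township: $1,004,779.094 × 0.00276 = $2,773.19029944
Eastcliff Unified SD: $1,004,779.094 × 0.01584 = $15,915.70084896
Levies subtotal = $28,435.2483602
After credit = $28,435.2483602 − $2,066 = $26,369.2483602
Total = $26,369.2483602 + $206 = $26,575.2483602

$26,575.25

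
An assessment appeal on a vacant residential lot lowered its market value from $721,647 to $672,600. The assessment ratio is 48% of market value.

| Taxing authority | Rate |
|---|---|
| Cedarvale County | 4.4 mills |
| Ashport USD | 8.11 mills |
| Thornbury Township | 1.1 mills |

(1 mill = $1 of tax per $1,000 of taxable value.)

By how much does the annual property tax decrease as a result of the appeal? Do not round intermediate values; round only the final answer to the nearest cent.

$320.41

Old assessed value = $721,647 × 0.48 = $346,390.56
New assessed value = $672,600 × 0.48 = $322,848
Combined rate = 0.0044 + 0.00811 + 0.0011 = 0.01361
Old tax = $346,390.56 × 0.01361 = $4,714.3755216
New tax = $322,848 × 0.01361 = $4,393.96128
Reduction = $4,714.3755216 − $4,393.96128 = $320.4142416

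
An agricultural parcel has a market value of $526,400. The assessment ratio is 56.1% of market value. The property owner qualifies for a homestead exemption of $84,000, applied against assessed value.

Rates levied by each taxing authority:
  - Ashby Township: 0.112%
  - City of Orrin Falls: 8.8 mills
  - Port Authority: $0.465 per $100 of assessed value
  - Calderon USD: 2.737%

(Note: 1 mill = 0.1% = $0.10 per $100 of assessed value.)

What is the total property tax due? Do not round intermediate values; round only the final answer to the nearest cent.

$8,862.36

Assessed value = $526,400 × 0.561 = $295,310.4
Taxable value = $295,310.4 − $84,000 = $211,310.4
Ashby Township: $211,310.4 × 0.00112 = $236.667648
City of Orrin Falls: $211,310.4 × 0.0088 = $1,859.53152
Port Authority: $211,310.4 × 0.00465 = $982.59336
Calderon USD: $211,310.4 × 0.02737 = $5,783.565648
Total = $8,862.358176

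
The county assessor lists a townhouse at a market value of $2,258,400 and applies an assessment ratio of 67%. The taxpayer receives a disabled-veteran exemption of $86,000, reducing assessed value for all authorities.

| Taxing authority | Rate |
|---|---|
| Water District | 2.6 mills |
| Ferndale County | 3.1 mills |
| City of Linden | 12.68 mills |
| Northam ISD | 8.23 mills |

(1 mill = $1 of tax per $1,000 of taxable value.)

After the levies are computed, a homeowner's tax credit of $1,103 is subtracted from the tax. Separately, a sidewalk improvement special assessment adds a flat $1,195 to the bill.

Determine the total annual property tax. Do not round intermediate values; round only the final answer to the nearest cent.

Assessed value = $2,258,400 × 0.67 = $1,513,128
Taxable value = $1,513,128 − $86,000 = $1,427,128
Water District: $1,427,128 × 0.0026 = $3,710.5328
Ferndale County: $1,427,128 × 0.0031 = $4,424.0968
City of Linden: $1,427,128 × 0.01268 = $18,095.98304
Northam ISD: $1,427,128 × 0.00823 = $11,745.26344
Levies subtotal = $37,975.87608
After credit = $37,975.87608 − $1,103 = $36,872.87608
Total = $36,872.87608 + $1,195 = $38,067.87608

$38,067.88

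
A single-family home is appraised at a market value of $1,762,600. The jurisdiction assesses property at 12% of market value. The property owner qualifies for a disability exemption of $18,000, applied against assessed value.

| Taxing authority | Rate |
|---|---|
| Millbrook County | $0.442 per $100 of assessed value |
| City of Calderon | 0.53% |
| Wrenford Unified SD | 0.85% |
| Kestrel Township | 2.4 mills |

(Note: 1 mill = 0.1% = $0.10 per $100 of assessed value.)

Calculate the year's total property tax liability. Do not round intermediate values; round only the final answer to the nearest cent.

$3,990.22

Assessed value = $1,762,600 × 0.12 = $211,512
Taxable value = $211,512 − $18,000 = $193,512
Millbrook County: $193,512 × 0.00442 = $855.32304
City of Calderon: $193,512 × 0.0053 = $1,025.6136
Wrenford Unified SD: $193,512 × 0.0085 = $1,644.852
Kestrel Township: $193,512 × 0.0024 = $464.4288
Total = $3,990.21744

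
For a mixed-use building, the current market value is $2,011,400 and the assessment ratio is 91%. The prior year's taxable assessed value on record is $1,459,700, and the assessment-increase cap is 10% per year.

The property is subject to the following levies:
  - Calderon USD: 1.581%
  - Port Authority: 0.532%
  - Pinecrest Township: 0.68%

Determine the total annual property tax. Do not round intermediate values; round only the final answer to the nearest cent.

$44,846.36

Uncapped assessed value = $2,011,400 × 0.91 = $1,830,374
Cap limit = $1,459,700 × 1.1 = $1,605,670
Taxable assessed value = min($1,830,374, $1,605,670) = $1,605,670 (cap binds)
Calderon USD: $1,605,670 × 0.01581 = $25,385.6427
Port Authority: $1,605,670 × 0.00532 = $8,542.1644
Pinecrest Township: $1,605,670 × 0.0068 = $10,918.556
Total = $44,846.3631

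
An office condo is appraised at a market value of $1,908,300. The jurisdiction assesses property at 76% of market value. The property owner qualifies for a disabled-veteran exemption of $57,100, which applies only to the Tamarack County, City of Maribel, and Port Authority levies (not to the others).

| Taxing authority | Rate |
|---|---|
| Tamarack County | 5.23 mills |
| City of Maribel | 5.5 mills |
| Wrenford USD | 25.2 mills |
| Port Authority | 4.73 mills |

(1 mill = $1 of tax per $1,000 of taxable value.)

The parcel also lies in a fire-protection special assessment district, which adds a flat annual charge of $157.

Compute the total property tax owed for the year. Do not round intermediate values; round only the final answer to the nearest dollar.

$58,244

Assessed value = $1,908,300 × 0.76 = $1,450,308
Tamarack County: ($1,450,308 − $57,100) × 0.00523 = $1,393,208 × 0.00523 = $7,286.47784
City of Maribel: ($1,450,308 − $57,100) × 0.0055 = $1,393,208 × 0.0055 = $7,662.644
Wrenford USD: $1,450,308 × 0.0252 = $36,547.7616
Port Authority: ($1,450,308 − $57,100) × 0.00473 = $1,393,208 × 0.00473 = $6,589.87384
Levies subtotal = $58,086.75728
Total = $58,086.75728 + $157 = $58,243.75728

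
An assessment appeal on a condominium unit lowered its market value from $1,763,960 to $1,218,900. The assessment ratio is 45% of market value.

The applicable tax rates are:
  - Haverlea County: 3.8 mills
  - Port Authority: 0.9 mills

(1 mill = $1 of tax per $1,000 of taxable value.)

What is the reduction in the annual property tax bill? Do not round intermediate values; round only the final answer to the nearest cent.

$1,152.80

Old assessed value = $1,763,960 × 0.45 = $793,782
New assessed value = $1,218,900 × 0.45 = $548,505
Combined rate = 0.0038 + 0.0009 = 0.0047
Old tax = $793,782 × 0.0047 = $3,730.7754
New tax = $548,505 × 0.0047 = $2,577.9735
Reduction = $3,730.7754 − $2,577.9735 = $1,152.8019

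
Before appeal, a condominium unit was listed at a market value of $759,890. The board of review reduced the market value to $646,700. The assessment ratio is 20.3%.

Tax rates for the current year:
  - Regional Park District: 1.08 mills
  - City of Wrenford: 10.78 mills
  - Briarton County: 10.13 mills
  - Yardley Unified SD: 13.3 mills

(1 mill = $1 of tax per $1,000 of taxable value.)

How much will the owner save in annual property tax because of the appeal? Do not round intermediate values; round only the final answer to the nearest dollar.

$811

Old assessed value = $759,890 × 0.203 = $154,257.67
New assessed value = $646,700 × 0.203 = $131,280.1
Combined rate = 0.00108 + 0.01078 + 0.01013 + 0.0133 = 0.03529
Old tax = $154,257.67 × 0.03529 = $5,443.7531743
New tax = $131,280.1 × 0.03529 = $4,632.874729
Reduction = $5,443.7531743 − $4,632.874729 = $810.8784453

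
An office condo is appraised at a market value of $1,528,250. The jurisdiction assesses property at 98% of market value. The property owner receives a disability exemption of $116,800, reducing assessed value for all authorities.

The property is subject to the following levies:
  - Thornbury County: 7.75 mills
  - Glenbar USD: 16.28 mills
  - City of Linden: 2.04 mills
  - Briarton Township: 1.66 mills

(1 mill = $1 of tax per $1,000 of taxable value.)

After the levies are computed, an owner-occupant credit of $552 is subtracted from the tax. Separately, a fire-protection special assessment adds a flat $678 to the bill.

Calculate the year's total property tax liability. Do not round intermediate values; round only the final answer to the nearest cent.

Assessed value = $1,528,250 × 0.98 = $1,497,685
Taxable value = $1,497,685 − $116,800 = $1,380,885
Thornbury County: $1,380,885 × 0.00775 = $10,701.85875
Glenbar USD: $1,380,885 × 0.01628 = $22,480.8078
City of Linden: $1,380,885 × 0.00204 = $2,817.0054
Briarton Township: $1,380,885 × 0.00166 = $2,292.2691
Levies subtotal = $38,291.94105
After credit = $38,291.94105 − $552 = $37,739.94105
Total = $37,739.94105 + $678 = $38,417.94105

$38,417.94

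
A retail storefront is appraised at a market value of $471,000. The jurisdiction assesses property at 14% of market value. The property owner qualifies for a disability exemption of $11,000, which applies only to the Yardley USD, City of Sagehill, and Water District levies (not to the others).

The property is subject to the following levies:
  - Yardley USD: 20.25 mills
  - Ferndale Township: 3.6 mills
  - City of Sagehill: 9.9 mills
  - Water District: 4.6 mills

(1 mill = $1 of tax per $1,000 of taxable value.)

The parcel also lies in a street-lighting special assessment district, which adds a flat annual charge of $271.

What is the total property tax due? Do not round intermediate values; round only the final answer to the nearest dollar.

Assessed value = $471,000 × 0.14 = $65,940
Yardley USD: ($65,940 − $11,000) × 0.02025 = $54,940 × 0.02025 = $1,112.535
Ferndale Township: $65,940 × 0.0036 = $237.384
City of Sagehill: ($65,940 − $11,000) × 0.0099 = $54,940 × 0.0099 = $543.906
Water District: ($65,940 − $11,000) × 0.0046 = $54,940 × 0.0046 = $252.724
Levies subtotal = $2,146.549
Total = $2,146.549 + $271 = $2,417.549

$2,418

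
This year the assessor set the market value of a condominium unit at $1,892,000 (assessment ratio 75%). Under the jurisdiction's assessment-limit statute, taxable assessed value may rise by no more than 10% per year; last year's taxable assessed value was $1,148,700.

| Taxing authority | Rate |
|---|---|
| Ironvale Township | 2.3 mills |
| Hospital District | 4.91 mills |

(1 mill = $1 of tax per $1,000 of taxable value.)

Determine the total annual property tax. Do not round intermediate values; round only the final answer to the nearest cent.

$9,110.34

Uncapped assessed value = $1,892,000 × 0.75 = $1,419,000
Cap limit = $1,148,700 × 1.1 = $1,263,570
Taxable assessed value = min($1,419,000, $1,263,570) = $1,263,570 (cap binds)
Ironvale Township: $1,263,570 × 0.0023 = $2,906.211
Hospital District: $1,263,570 × 0.00491 = $6,204.1287
Total = $9,110.3397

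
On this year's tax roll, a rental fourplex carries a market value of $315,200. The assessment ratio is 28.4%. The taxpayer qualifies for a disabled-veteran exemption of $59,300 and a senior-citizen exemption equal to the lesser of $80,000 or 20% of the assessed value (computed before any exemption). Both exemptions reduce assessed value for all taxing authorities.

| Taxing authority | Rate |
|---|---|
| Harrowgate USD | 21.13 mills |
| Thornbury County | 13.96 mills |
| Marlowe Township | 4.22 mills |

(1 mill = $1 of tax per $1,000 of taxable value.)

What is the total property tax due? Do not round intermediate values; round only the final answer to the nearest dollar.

$484

Assessed value = $315,200 × 0.284 = $89,516.8
Senior-citizen exemption = min($80,000, 20% × $89,516.8) = min($80,000, $17,903.36) = $17,903.36 (percentage binds)
Taxable value = $89,516.8 − $59,300 − $17,903.36 = $12,313.44
Harrowgate USD: $12,313.44 × 0.02113 = $260.1829872
Thornbury County: $12,313.44 × 0.01396 = $171.8956224
Marlowe Township: $12,313.44 × 0.00422 = $51.9627168
Total = $484.0413264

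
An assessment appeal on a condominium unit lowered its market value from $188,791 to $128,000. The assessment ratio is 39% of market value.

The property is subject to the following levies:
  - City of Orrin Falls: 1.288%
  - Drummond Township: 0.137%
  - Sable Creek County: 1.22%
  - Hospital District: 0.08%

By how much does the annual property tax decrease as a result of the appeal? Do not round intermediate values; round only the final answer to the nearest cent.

Old assessed value = $188,791 × 0.39 = $73,628.49
New assessed value = $128,000 × 0.39 = $49,920
Combined rate = 0.01288 + 0.00137 + 0.0122 + 0.0008 = 0.02725
Old tax = $73,628.49 × 0.02725 = $2,006.3763525
New tax = $49,920 × 0.02725 = $1,360.32
Reduction = $2,006.3763525 − $1,360.32 = $646.0563525

$646.06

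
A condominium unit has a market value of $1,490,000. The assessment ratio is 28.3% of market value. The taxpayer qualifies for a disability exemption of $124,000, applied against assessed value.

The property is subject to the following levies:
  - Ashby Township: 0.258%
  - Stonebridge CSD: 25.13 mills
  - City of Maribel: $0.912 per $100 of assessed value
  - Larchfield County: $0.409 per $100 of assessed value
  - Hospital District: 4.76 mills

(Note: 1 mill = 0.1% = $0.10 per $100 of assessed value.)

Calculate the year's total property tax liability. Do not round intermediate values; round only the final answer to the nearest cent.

$13,597.57

Assessed value = $1,490,000 × 0.283 = $421,670
Taxable value = $421,670 − $124,000 = $297,670
Ashby Township: $297,670 × 0.00258 = $767.9886
Stonebridge CSD: $297,670 × 0.02513 = $7,480.4471
City of Maribel: $297,670 × 0.00912 = $2,714.7504
Larchfield County: $297,670 × 0.00409 = $1,217.4703
Hospital District: $297,670 × 0.00476 = $1,416.9092
Total = $13,597.5656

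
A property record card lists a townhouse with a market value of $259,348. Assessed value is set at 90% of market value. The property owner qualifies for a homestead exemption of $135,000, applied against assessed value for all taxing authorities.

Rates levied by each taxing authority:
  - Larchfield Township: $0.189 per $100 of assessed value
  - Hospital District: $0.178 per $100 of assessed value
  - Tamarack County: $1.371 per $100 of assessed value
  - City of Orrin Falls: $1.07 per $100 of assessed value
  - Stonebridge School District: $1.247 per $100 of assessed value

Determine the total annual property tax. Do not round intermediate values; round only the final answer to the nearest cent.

$3,990.66

Assessed value = $259,348 × 0.9 = $233,413.2
Taxable value = $233,413.2 − $135,000 = $98,413.2
Larchfield Township: $98,413.2 × 0.00189 = $186.000948
Hospital District: $98,413.2 × 0.00178 = $175.175496
Tamarack County: $98,413.2 × 0.01371 = $1,349.244972
City of Orrin Falls: $98,413.2 × 0.0107 = $1,053.02124
Stonebridge School District: $98,413.2 × 0.01247 = $1,227.212604
Total = $186.000948 + $175.175496 + $1,349.244972 + $1,053.02124 + $1,227.212604 = $3,990.65526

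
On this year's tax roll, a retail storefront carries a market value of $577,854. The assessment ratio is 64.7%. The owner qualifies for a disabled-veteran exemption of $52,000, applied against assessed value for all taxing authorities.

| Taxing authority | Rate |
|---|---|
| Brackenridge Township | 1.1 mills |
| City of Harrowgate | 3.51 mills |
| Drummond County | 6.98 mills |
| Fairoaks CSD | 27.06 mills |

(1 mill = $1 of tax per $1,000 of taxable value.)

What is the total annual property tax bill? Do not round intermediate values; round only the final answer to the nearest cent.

Assessed value = $577,854 × 0.647 = $373,871.538
Taxable value = $373,871.538 − $52,000 = $321,871.538
Brackenridge Township: $321,871.538 × 0.0011 = $354.0586918
City of Harrowgate: $321,871.538 × 0.00351 = $1,129.76909838
Drummond County: $321,871.538 × 0.00698 = $2,246.66333524
Fairoaks CSD: $321,871.538 × 0.02706 = $8,709.84381828
Total = $354.0586918 + $1,129.76909838 + $2,246.66333524 + $8,709.84381828 = $12,440.3349437

$12,440.33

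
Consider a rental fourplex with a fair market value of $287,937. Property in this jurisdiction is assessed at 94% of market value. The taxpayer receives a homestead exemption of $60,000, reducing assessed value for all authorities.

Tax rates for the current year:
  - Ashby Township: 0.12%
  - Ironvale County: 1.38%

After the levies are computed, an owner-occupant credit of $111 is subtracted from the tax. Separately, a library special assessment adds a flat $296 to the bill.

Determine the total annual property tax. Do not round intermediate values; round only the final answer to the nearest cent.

Assessed value = $287,937 × 0.94 = $270,660.78
Taxable value = $270,660.78 − $60,000 = $210,660.78
Ashby Township: $210,660.78 × 0.0012 = $252.792936
Ironvale County: $210,660.78 × 0.0138 = $2,907.118764
Levies subtotal = $3,159.9117
After credit = $3,159.9117 − $111 = $3,048.9117
Total = $3,048.9117 + $296 = $3,344.9117

$3,344.91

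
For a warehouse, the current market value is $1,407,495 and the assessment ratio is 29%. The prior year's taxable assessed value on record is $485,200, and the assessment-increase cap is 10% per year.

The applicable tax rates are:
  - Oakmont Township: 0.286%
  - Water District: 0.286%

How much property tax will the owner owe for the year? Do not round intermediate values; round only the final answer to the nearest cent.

Uncapped assessed value = $1,407,495 × 0.29 = $408,173.55
Cap limit = $485,200 × 1.1 = $533,720
Taxable assessed value = min($408,173.55, $533,720) = $408,173.55 (cap does not bind)
Oakmont Township: $408,173.55 × 0.00286 = $1,167.376353
Water District: $408,173.55 × 0.00286 = $1,167.376353
Total = $2,334.752706

$2,334.75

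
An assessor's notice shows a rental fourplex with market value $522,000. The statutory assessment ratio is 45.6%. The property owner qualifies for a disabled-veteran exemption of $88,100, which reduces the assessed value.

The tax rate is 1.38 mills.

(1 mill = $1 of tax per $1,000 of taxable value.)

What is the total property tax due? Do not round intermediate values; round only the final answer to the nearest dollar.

Assessed value = $522,000 × 0.456 = $238,032
Taxable value = $238,032 − $88,100 = $149,932
Tax = $149,932 × 0.00138 = $206.90616

$207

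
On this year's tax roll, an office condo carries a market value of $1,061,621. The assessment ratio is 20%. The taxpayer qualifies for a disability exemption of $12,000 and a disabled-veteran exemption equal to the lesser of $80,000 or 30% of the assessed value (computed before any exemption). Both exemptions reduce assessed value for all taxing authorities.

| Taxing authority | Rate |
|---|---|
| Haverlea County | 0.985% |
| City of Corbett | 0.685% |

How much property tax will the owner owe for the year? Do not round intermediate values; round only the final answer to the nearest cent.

Assessed value = $1,061,621 × 0.2 = $212,324.2
Disabled-veteran exemption = min($80,000, 30% × $212,324.2) = min($80,000, $63,697.26) = $63,697.26 (percentage binds)
Taxable value = $212,324.2 − $12,000 − $63,697.26 = $136,626.94
Haverlea County: $136,626.94 × 0.00985 = $1,345.775359
City of Corbett: $136,626.94 × 0.00685 = $935.894539
Total = $2,281.669898

$2,281.67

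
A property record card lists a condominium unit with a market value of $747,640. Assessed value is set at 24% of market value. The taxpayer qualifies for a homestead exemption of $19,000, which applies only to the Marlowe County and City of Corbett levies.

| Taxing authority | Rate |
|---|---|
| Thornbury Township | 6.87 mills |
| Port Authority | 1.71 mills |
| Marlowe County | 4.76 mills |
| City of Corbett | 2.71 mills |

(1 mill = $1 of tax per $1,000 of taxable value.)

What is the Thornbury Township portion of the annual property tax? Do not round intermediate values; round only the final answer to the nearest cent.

Assessed value = $747,640 × 0.24 = $179,433.6
Thornbury Township taxable value = $179,433.6 (exemption does not apply)
Thornbury Township levy = $179,433.6 × 0.00687 = $1,232.708832

$1,232.71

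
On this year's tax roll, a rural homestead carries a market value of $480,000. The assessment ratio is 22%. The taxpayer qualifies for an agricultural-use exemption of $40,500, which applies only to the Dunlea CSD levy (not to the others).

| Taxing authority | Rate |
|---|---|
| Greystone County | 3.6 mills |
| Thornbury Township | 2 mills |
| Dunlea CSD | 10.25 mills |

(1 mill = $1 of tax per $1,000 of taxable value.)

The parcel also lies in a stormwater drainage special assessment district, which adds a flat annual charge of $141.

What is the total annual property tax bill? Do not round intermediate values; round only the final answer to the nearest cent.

$1,399.64

Assessed value = $480,000 × 0.22 = $105,600
Greystone County: $105,600 × 0.0036 = $380.16
Thornbury Township: $105,600 × 0.002 = $211.2
Dunlea CSD: ($105,600 − $40,500) × 0.01025 = $65,100 × 0.01025 = $667.275
Levies subtotal = $1,258.635
Total = $1,258.635 + $141 = $1,399.635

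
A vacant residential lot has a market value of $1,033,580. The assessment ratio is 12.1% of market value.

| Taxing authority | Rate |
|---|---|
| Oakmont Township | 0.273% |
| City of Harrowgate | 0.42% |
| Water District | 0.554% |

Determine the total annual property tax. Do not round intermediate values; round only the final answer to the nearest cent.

$1,559.54

Assessed value = $1,033,580 × 0.121 = $125,063.18
Oakmont Township: $125,063.18 × 0.00273 = $341.4224814
City of Harrowgate: $125,063.18 × 0.0042 = $525.265356
Water District: $125,063.18 × 0.00554 = $692.8500172
Total = $341.4224814 + $525.265356 + $692.8500172 = $1,559.5378546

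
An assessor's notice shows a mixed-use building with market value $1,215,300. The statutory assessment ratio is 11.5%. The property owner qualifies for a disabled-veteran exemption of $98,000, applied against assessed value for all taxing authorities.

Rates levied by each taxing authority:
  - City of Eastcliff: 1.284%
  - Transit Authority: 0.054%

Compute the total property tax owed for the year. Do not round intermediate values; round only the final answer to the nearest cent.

Assessed value = $1,215,300 × 0.115 = $139,759.5
Taxable value = $139,759.5 − $98,000 = $41,759.5
City of Eastcliff: $41,759.5 × 0.01284 = $536.19198
Transit Authority: $41,759.5 × 0.00054 = $22.55013
Total = $536.19198 + $22.55013 = $558.74211

$558.74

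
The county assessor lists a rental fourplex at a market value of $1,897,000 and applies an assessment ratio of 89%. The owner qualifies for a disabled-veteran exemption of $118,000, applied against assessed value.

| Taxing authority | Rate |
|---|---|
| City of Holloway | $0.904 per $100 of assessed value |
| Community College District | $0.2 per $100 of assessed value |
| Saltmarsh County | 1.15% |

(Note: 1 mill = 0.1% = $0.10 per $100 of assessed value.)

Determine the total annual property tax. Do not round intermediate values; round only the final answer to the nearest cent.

Assessed value = $1,897,000 × 0.89 = $1,688,330
Taxable value = $1,688,330 − $118,000 = $1,570,330
City of Holloway: $1,570,330 × 0.00904 = $14,195.7832
Community College District: $1,570,330 × 0.002 = $3,140.66
Saltmarsh County: $1,570,330 × 0.0115 = $18,058.795
Total = $35,395.2382

$35,395.24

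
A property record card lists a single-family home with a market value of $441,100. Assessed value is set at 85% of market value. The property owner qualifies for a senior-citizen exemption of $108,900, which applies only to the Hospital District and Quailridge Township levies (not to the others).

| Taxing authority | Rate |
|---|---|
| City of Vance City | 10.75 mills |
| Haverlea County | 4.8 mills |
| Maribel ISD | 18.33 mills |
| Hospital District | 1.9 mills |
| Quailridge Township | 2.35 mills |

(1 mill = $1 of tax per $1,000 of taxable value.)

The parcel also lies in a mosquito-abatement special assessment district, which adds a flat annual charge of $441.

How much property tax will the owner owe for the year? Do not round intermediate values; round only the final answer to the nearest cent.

$14,274.45

Assessed value = $441,100 × 0.85 = $374,935
City of Vance City: $374,935 × 0.01075 = $4,030.55125
Haverlea County: $374,935 × 0.0048 = $1,799.688
Maribel ISD: $374,935 × 0.01833 = $6,872.55855
Hospital District: ($374,935 − $108,900) × 0.0019 = $266,035 × 0.0019 = $505.4665
Quailridge Township: ($374,935 − $108,900) × 0.00235 = $266,035 × 0.00235 = $625.18225
Levies subtotal = $13,833.44655
Total = $13,833.44655 + $441 = $14,274.44655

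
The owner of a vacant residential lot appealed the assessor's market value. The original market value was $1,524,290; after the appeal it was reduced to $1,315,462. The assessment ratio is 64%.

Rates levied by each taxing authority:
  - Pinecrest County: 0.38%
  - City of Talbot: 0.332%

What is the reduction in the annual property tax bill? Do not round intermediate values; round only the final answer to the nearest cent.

Old assessed value = $1,524,290 × 0.64 = $975,545.6
New assessed value = $1,315,462 × 0.64 = $841,895.68
Combined rate = 0.0038 + 0.00332 = 0.00712
Old tax = $975,545.6 × 0.00712 = $6,945.884672
New tax = $841,895.68 × 0.00712 = $5,994.2972416
Reduction = $6,945.884672 − $5,994.2972416 = $951.5874304

$951.59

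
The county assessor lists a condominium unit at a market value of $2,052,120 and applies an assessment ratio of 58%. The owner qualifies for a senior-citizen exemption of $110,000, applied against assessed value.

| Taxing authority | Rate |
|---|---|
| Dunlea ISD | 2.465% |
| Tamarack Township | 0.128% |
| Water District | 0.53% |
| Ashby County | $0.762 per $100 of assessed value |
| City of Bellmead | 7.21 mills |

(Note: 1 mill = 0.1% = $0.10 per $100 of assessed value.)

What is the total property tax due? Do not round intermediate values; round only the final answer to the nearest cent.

$49,755.38

Assessed value = $2,052,120 × 0.58 = $1,190,229.6
Taxable value = $1,190,229.6 − $110,000 = $1,080,229.6
Dunlea ISD: $1,080,229.6 × 0.02465 = $26,627.65964
Tamarack Township: $1,080,229.6 × 0.00128 = $1,382.693888
Water District: $1,080,229.6 × 0.0053 = $5,725.21688
Ashby County: $1,080,229.6 × 0.00762 = $8,231.349552
City of Bellmead: $1,080,229.6 × 0.00721 = $7,788.455416
Total = $49,755.375376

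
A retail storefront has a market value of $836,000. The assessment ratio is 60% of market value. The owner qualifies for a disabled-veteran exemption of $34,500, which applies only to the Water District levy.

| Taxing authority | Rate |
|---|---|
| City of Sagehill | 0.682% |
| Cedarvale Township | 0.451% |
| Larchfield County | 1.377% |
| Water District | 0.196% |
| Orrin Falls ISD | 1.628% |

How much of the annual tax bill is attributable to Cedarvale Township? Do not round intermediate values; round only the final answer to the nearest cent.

Assessed value = $836,000 × 0.6 = $501,600
Cedarvale Township taxable value = $501,600 (exemption does not apply)
Cedarvale Township levy = $501,600 × 0.00451 = $2,262.216

$2,262.22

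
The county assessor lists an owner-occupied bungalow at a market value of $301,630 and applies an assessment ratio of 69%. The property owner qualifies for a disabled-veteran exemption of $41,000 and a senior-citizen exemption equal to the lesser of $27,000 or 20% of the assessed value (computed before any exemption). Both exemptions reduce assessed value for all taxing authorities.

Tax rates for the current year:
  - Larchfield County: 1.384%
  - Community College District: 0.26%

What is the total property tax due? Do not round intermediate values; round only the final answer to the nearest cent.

Assessed value = $301,630 × 0.69 = $208,124.7
Senior-citizen exemption = min($27,000, 20% × $208,124.7) = min($27,000, $41,624.94) = $27,000 (dollar cap binds)
Taxable value = $208,124.7 − $41,000 − $27,000 = $140,124.7
Larchfield County: $140,124.7 × 0.01384 = $1,939.325848
Community College District: $140,124.7 × 0.0026 = $364.32422
Total = $2,303.650068

$2,303.65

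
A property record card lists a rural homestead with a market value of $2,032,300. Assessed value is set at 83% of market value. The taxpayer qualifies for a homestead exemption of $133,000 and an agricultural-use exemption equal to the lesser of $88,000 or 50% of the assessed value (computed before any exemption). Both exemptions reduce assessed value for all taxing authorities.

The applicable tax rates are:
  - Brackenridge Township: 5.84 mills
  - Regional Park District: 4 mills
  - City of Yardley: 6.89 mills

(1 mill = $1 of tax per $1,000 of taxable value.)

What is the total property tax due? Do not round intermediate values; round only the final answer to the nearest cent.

$24,522.98

Assessed value = $2,032,300 × 0.83 = $1,686,809
Agricultural-use exemption = min($88,000, 50% × $1,686,809) = min($88,000, $843,404.5) = $88,000 (dollar cap binds)
Taxable value = $1,686,809 − $133,000 − $88,000 = $1,465,809
Brackenridge Township: $1,465,809 × 0.00584 = $8,560.32456
Regional Park District: $1,465,809 × 0.004 = $5,863.236
City of Yardley: $1,465,809 × 0.00689 = $10,099.42401
Total = $24,522.98457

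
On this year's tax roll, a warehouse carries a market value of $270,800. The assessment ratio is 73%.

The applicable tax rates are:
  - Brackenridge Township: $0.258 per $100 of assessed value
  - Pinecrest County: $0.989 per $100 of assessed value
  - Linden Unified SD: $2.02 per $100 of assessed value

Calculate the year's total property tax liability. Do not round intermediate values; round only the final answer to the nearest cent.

$6,458.34

Assessed value = $270,800 × 0.73 = $197,684
Brackenridge Township: $197,684 × 0.00258 = $510.02472
Pinecrest County: $197,684 × 0.00989 = $1,955.09476
Linden Unified SD: $197,684 × 0.0202 = $3,993.2168
Total = $510.02472 + $1,955.09476 + $3,993.2168 = $6,458.33628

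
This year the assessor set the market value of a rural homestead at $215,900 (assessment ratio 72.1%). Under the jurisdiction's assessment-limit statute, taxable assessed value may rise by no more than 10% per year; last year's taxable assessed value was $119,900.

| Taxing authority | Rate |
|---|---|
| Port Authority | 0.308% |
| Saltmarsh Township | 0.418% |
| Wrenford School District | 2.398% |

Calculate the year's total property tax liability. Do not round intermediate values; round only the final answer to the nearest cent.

Uncapped assessed value = $215,900 × 0.721 = $155,663.9
Cap limit = $119,900 × 1.1 = $131,890
Taxable assessed value = min($155,663.9, $131,890) = $131,890 (cap binds)
Port Authority: $131,890 × 0.00308 = $406.2212
Saltmarsh Township: $131,890 × 0.00418 = $551.3002
Wrenford School District: $131,890 × 0.02398 = $3,162.7222
Total = $4,120.2436

$4,120.24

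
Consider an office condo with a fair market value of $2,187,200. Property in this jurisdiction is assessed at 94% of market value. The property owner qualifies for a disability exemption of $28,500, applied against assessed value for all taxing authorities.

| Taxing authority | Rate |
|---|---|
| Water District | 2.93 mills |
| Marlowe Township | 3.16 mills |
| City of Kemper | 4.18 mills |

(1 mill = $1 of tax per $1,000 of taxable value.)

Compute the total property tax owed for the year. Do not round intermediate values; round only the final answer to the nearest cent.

Assessed value = $2,187,200 × 0.94 = $2,055,968
Taxable value = $2,055,968 − $28,500 = $2,027,468
Water District: $2,027,468 × 0.00293 = $5,940.48124
Marlowe Township: $2,027,468 × 0.00316 = $6,406.79888
City of Kemper: $2,027,468 × 0.00418 = $8,474.81624
Total = $5,940.48124 + $6,406.79888 + $8,474.81624 = $20,822.09636

$20,822.10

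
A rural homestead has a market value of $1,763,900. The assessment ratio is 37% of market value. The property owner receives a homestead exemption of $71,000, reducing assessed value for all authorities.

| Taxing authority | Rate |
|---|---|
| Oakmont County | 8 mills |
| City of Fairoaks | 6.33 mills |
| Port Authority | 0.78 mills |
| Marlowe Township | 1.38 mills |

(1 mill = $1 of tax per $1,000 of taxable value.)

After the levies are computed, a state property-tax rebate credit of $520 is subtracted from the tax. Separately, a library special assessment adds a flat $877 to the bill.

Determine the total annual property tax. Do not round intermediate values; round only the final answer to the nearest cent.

Assessed value = $1,763,900 × 0.37 = $652,643
Taxable value = $652,643 − $71,000 = $581,643
Oakmont County: $581,643 × 0.008 = $4,653.144
City of Fairoaks: $581,643 × 0.00633 = $3,681.80019
Port Authority: $581,643 × 0.00078 = $453.68154
Marlowe Township: $581,643 × 0.00138 = $802.66734
Levies subtotal = $9,591.29307
After credit = $9,591.29307 − $520 = $9,071.29307
Total = $9,071.29307 + $877 = $9,948.29307

$9,948.29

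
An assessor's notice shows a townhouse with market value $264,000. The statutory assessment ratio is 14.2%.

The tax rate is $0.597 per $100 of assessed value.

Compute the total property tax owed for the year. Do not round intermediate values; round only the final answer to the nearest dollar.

$224

Assessed value = $264,000 × 0.142 = $37,488
Tax = $37,488 × 0.00597 = $223.80336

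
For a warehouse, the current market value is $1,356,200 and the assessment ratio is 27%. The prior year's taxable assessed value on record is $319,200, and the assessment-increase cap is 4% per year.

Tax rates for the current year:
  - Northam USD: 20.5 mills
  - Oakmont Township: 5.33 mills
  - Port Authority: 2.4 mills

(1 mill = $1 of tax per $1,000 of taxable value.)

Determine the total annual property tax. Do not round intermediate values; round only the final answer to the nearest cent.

Uncapped assessed value = $1,356,200 × 0.27 = $366,174
Cap limit = $319,200 × 1.04 = $331,968
Taxable assessed value = min($366,174, $331,968) = $331,968 (cap binds)
Northam USD: $331,968 × 0.0205 = $6,805.344
Oakmont Township: $331,968 × 0.00533 = $1,769.38944
Port Authority: $331,968 × 0.0024 = $796.7232
Total = $9,371.45664

$9,371.46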